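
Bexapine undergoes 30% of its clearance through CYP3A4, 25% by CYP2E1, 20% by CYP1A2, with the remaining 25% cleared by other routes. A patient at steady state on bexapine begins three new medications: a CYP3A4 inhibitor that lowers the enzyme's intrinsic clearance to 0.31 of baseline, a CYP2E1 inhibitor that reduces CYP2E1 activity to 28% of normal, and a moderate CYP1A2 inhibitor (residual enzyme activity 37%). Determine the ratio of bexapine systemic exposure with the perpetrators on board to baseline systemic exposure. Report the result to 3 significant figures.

2.05

The CYP3A4 pathway (30% of clearance) is reduced to 0.31× activity: 0.3 × 0.31 = 0.093.
The CYP2E1 pathway (25% of clearance) falls to 0.28× activity: 0.25 × 0.28 = 0.07.
The CYP1A2 pathway (20% of clearance) is reduced to 0.37× activity: 0.2 × 0.37 = 0.074.
Non-CYP routes (25%) are unchanged.
Relative clearance = 0.093 + 0.07 + 0.074 + 0.25 = 0.487.
Net systemic exposure ratio = 1 / 0.487 = 2.05.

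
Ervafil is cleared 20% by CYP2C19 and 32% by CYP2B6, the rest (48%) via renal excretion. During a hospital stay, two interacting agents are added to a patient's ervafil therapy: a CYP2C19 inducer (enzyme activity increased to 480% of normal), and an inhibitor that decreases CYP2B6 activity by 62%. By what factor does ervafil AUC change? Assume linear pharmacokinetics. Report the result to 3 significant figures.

0.640

The CYP2C19 pathway (20% of clearance) rises to 4.8× activity: 0.2 × 4.8 = 0.96.
The CYP2B6 pathway (32% of clearance) drops to 0.38× activity: 0.32 × 0.38 = 0.1216.
The remaining 48% of clearance is unaffected.
Relative clearance = 0.96 + 0.1216 + 0.48 = 1.5616.
Net AUC ratio = 1 / 1.5616 = 0.640.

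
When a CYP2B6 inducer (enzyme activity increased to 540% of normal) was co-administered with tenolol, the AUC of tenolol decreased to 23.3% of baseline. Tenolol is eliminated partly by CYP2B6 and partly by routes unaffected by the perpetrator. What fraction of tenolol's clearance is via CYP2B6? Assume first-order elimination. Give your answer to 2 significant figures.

0.75

Call the CYP2B6 fraction fm. After the interaction, CL_new/CL_old = fm × 5.4 + (1 − fm).
AUC ratio = 1 / (new CL fraction), so new CL fraction = 1 / 0.233 = 4.292.
fm × 5.4 + 1 − fm = 4.292  ⇒  fm × (5.4 − 1) = 3.292  ⇒  fm = 0.75.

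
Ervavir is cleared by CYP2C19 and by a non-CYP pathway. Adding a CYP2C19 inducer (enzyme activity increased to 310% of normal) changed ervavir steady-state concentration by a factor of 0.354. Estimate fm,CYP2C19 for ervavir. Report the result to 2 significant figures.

Let x = fm,CYP2C19. Because steady-state concentration ∝ 1/CL, relative clearance rose to 1/0.354 = 2.825.
Only the CYP2C19 route changed, so 2.825 = x·3.1 + (1 − x), giving x = 0.87.

0.87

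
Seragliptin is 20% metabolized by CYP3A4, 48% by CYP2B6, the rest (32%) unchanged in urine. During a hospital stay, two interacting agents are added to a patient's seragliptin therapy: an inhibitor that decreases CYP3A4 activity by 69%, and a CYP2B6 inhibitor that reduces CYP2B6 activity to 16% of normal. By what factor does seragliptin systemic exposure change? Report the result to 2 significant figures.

The CYP3A4 pathway (20% of clearance) drops to 0.31× activity: 0.2 × 0.31 = 0.062.
The CYP2B6 pathway (48% of clearance) is reduced to 0.16× activity: 0.48 × 0.16 = 0.0768.
Non-CYP routes (32%) are unchanged.
CL_new/CL_old = 0.062 + 0.0768 + 0.32 = 0.4588.
Because systemic exposure varies inversely with clearance, the combined effect is 1 / 0.4588 = 2.2.

2.2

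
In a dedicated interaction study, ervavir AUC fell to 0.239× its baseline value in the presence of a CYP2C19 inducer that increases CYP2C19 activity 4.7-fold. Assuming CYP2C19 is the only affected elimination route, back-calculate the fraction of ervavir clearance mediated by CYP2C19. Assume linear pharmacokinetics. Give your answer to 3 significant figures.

0.861

Let fm be the CYP2C19 fraction. New clearance relative to baseline = fm × 4.7 + (1 − fm).
AUC ratio = 1 / (new CL fraction), so new CL fraction = 1 / 0.239 = 4.184.
fm × 4.7 + 1 − fm = 4.184  ⇒  fm × (4.7 − 1) = 3.184  ⇒  fm = 0.861.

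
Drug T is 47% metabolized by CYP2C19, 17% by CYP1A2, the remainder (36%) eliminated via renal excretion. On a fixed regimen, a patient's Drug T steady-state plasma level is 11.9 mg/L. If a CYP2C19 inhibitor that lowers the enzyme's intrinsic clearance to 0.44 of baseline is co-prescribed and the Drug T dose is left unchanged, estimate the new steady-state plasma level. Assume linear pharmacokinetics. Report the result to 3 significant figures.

16.2 mg/L

The CYP2C19 pathway (47% of clearance) is reduced to 0.44× activity: 0.47 × 0.44 = 0.2068.
CYP1A2 (17%) and the residual 36% are unaffected.
New clearance relative to baseline: 0.2068 + 0.17 + 0.36 = 0.7368.
With dosing unchanged, steady-state plasma level scales as 1/CL: 11.9 / 0.7368 = 16.2 mg/L.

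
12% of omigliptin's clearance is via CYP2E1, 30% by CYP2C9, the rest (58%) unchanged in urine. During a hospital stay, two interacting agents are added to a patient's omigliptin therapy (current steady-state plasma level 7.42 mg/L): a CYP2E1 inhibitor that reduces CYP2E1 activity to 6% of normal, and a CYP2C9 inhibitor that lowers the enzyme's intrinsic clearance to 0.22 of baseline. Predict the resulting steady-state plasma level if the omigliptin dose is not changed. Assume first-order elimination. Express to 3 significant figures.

The CYP2E1 pathway (12% of clearance) is reduced to 0.06× activity: 0.12 × 0.06 = 0.0072.
The CYP2C9 pathway (30% of clearance) falls to 0.22× activity: 0.3 × 0.22 = 0.066.
The remaining 58% of clearance is unaffected.
New clearance relative to baseline: 0.0072 + 0.066 + 0.58 = 0.6532.
Dividing the baseline by the relative clearance: 7.42 / 0.6532 = 11.4 mg/L.

11.4 mg/L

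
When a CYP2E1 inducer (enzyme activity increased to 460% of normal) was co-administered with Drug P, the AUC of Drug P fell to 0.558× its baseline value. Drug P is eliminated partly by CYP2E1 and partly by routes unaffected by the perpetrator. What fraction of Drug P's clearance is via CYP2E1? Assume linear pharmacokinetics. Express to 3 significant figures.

Write x for the fraction cleared via CYP2E1. The observed AUC change means clearance rose to 1/0.558 = 1.792 of baseline.
Setting x·4.6 + (1 − x) = 1.792 and solving: x = (1.792 − 1)/(4.6 − 1) = 0.220.

0.220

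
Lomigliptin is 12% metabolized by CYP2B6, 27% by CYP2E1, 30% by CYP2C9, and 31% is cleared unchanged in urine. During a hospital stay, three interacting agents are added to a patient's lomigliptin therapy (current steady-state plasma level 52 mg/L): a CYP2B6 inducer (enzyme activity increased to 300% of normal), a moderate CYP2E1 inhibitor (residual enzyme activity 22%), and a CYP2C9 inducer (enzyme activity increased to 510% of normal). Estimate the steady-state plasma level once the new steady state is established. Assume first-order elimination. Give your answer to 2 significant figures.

23 mg/L

The CYP2B6 pathway (12% of clearance) increases to 3× activity: 0.12 × 3 = 0.36.
The CYP2E1 pathway (27% of clearance) drops to 0.22× activity: 0.27 × 0.22 = 0.0594.
The CYP2C9 pathway (30% of clearance) increases to 5.1× activity: 0.3 × 5.1 = 1.53.
Non-CYP routes (31%) are unchanged.
CL_new/CL_old = 0.36 + 0.0594 + 1.53 + 0.31 = 2.2594.
Dividing the baseline by the relative clearance: 52 / 2.2594 = 23 mg/L.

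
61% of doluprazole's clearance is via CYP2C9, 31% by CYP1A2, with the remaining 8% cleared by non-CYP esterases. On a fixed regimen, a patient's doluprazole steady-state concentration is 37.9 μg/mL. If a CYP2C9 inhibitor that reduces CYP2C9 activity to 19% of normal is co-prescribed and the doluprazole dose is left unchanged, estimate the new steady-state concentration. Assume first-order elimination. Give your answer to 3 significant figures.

74.9 μg/mL

The CYP2C9 pathway (61% of clearance) is reduced to 0.19× activity: 0.61 × 0.19 = 0.1159.
CYP1A2 (31%) and the residual 8% are unaffected.
New clearance relative to baseline: 0.1159 + 0.31 + 0.08 = 0.5059.
With dosing unchanged, steady-state concentration scales as 1/CL: 37.9 / 0.5059 = 74.9 μg/mL.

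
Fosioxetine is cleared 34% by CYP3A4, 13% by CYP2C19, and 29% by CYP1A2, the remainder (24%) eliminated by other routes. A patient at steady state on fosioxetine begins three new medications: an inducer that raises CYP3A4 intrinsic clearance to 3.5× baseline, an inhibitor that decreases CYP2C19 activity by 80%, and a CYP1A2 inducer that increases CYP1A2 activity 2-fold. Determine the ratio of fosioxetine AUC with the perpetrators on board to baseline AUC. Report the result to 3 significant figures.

The CYP3A4 pathway (34% of clearance) rises to 3.5× activity: 0.34 × 3.5 = 1.19.
The CYP2C19 pathway (13% of clearance) falls to 0.2× activity: 0.13 × 0.2 = 0.026.
The CYP1A2 pathway (29% of clearance) rises to 2× activity: 0.29 × 2 = 0.58.
The remaining 24% of clearance is unaffected.
New clearance relative to baseline: 1.19 + 0.026 + 0.58 + 0.24 = 2.036.
Net AUC ratio = 1 / 2.036 = 0.491.

0.491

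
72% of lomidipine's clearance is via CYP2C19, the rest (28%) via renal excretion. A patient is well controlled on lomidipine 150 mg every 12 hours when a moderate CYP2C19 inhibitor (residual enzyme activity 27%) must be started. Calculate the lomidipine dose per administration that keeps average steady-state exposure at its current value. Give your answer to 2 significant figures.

The CYP2C19 pathway (72% of clearance) is reduced to 0.27× activity: 0.72 × 0.27 = 0.1944.
The remaining 28% of clearance is unaffected.
CL_new/CL_old = 0.1944 + 0.28 = 0.4744.
Exposure is unchanged when dose changes in proportion to clearance. New dose = 150 mg × 0.4744 = 71 mg.

71 mg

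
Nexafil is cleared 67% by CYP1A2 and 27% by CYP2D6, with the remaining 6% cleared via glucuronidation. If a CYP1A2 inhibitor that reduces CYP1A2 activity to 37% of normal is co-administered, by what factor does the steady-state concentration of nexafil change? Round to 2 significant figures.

1.7

The CYP1A2 pathway (67% of clearance) falls to 0.37× activity: 0.67 × 0.37 = 0.2479.
CYP2D6 (27%) and the residual 6% are unaffected.
CL_new/CL_old = 0.2479 + 0.27 + 0.06 = 0.5779.
Steady-state concentration ratio = CL_old/CL_new = 1 / 0.5779 = 1.7.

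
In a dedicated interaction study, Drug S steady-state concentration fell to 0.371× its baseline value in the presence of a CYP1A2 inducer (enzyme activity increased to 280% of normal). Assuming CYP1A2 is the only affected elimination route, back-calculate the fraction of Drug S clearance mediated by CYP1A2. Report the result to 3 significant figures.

0.942

Write x for the fraction cleared via CYP1A2. The observed steady-state concentration change means clearance rose to 1/0.371 = 2.695 of baseline.
Only the CYP1A2 route changed, so 2.695 = x·2.8 + (1 − x), giving x = 0.942.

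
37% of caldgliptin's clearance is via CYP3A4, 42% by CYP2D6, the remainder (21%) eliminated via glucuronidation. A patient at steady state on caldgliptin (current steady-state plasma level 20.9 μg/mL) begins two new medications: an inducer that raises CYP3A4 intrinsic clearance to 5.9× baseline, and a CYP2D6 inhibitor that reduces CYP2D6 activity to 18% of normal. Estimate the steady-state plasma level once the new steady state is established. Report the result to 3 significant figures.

CYP3A4: 0.37 × 5.9 = 2.183
CYP2D6: 0.42 × 0.18 = 0.0756
Other: 0.21 (unchanged)
Relative clearance = 2.183 + 0.0756 + 0.21 = 2.4686.
New steady-state plasma level = 20.9 / 2.4686 = 8.47 μg/mL (concentration scales inversely with clearance).

8.47 μg/mL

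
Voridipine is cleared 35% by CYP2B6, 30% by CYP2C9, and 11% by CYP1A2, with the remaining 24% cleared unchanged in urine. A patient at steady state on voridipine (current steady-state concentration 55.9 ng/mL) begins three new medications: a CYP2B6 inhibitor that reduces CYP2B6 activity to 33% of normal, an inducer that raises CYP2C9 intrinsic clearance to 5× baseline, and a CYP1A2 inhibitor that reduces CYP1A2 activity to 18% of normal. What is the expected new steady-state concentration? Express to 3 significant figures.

CYP2B6: 0.35 × 0.33 = 0.1155
CYP2C9: 0.3 × 5 = 1.5
CYP1A2: 0.11 × 0.18 = 0.0198
Other: 0.24 (unchanged)
CL_new/CL_old = 0.1155 + 1.5 + 0.0198 + 0.24 = 1.8753.
New steady-state concentration = 55.9 / 1.8753 = 29.8 ng/mL (concentration scales inversely with clearance).

29.8 ng/mL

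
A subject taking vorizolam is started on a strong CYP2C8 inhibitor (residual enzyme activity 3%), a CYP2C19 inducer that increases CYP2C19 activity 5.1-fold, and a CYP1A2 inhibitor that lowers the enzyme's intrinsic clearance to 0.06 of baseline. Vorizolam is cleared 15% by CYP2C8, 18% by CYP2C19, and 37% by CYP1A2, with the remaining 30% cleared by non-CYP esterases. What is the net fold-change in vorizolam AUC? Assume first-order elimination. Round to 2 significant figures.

CYP2C8: 0.15 × 0.03 = 0.0045
CYP2C19: 0.18 × 5.1 = 0.918
CYP1A2: 0.37 × 0.06 = 0.0222
Other: 0.3 (unchanged)
New clearance relative to baseline: 0.0045 + 0.918 + 0.0222 + 0.3 = 1.2447.
Net AUC ratio = 1 / 1.2447 = 0.80.

0.80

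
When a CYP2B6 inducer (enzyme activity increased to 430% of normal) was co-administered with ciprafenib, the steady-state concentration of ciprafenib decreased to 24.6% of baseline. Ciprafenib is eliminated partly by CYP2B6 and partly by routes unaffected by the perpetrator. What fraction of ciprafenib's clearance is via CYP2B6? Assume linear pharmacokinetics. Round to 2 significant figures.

CL'/CL = 1 / 0.246 = 4.065
4.3·fm + (1 − fm) = 4.065
fm = (4.065 − 1) / (4.3 − 1) = 0.93

0.93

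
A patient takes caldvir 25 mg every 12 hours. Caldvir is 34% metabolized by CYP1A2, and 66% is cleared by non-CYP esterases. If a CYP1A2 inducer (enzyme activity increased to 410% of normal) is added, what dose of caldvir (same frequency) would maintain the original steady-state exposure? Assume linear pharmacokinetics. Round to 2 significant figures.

The CYP1A2 pathway (34% of clearance) rises to 4.1× activity: 0.34 × 4.1 = 1.394.
Non-CYP routes (66%) are unchanged.
CL_new/CL_old = 1.394 + 0.66 = 2.054.
To maintain the same steady-state level, dose must scale with clearance: new dose = 25 × 2.054 = 51 mg.

51 mg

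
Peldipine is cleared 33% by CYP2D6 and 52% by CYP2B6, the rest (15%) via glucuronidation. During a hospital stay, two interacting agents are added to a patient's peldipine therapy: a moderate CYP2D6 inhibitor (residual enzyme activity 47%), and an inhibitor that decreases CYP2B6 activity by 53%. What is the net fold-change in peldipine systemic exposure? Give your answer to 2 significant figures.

CYP2D6: 0.33 × 0.47 = 0.1551
CYP2B6: 0.52 × 0.47 = 0.2444
Other: 0.15 (unchanged)
CL_new/CL_old = 0.1551 + 0.2444 + 0.15 = 0.5495.
Net systemic exposure ratio = 1 / 0.5495 = 1.8.

1.8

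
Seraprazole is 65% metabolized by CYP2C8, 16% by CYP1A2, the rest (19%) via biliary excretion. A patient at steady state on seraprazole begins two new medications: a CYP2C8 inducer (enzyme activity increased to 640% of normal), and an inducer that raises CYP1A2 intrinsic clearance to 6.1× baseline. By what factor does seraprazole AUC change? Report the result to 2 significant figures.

The CYP2C8 pathway (65% of clearance) increases to 6.4× activity: 0.65 × 6.4 = 4.16.
The CYP1A2 pathway (16% of clearance) increases to 6.1× activity: 0.16 × 6.1 = 0.976.
Non-CYP routes (19%) are unchanged.
New clearance relative to baseline: 4.16 + 0.976 + 0.19 = 5.326.
Net AUC ratio = 1 / 5.326 = 0.19.

0.19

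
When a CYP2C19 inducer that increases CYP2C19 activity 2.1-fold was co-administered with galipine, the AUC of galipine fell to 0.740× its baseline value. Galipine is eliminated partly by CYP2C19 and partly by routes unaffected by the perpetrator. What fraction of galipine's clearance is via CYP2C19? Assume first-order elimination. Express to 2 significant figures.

Call the CYP2C19 fraction fm. After the interaction, CL_new/CL_old = fm × 2.1 + (1 − fm).
AUC ratio = 1 / (new CL fraction), so new CL fraction = 1 / 0.740 = 1.351.
fm × 2.1 + 1 − fm = 1.351  ⇒  fm × (2.1 − 1) = 0.3514  ⇒  fm = 0.32.

0.32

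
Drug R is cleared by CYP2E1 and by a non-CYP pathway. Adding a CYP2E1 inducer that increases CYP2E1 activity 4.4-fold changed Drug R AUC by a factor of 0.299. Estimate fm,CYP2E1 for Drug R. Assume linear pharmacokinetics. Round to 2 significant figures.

Call the CYP2E1 fraction fm. After the interaction, CL_new/CL_old = fm × 4.4 + (1 − fm).
AUC ratio = 1 / (new CL fraction), so new CL fraction = 1 / 0.299 = 3.344.
fm × 4.4 + 1 − fm = 3.344  ⇒  fm × (4.4 − 1) = 2.344  ⇒  fm = 0.69.

0.69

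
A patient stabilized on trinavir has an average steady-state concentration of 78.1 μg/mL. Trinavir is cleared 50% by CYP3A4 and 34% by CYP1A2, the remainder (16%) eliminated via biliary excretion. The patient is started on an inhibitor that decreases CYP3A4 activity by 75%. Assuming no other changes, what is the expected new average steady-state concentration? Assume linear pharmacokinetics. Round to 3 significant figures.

125 μg/mL

The CYP3A4 pathway (50% of clearance) is reduced to 0.25× activity: 0.5 × 0.25 = 0.125.
CYP1A2 (34%) and the residual 16% are unaffected.
Relative clearance = 0.125 + 0.34 + 0.16 = 0.625.
New average steady-state concentration = baseline ÷ relative clearance = 78.1 / 0.625 = 125 μg/mL.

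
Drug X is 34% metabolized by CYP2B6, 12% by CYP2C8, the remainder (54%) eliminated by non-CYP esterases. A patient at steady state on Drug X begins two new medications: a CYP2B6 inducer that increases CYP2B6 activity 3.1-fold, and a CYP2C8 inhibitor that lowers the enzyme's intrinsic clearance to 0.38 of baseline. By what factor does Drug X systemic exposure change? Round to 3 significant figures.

The CYP2B6 pathway (34% of clearance) rises to 3.1× activity: 0.34 × 3.1 = 1.054.
The CYP2C8 pathway (12% of clearance) drops to 0.38× activity: 0.12 × 0.38 = 0.0456.
The remaining 54% of clearance is unaffected.
Relative clearance = 1.054 + 0.0456 + 0.54 = 1.6396.
Net systemic exposure ratio = 1 / 1.6396 = 0.610.

0.610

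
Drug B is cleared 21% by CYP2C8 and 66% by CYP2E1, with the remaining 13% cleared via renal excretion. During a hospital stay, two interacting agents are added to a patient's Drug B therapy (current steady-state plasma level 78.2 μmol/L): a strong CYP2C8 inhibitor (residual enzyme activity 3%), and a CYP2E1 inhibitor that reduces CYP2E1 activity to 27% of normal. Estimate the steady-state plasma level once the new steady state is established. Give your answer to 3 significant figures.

249 μmol/L

The CYP2C8 pathway (21% of clearance) drops to 0.03× activity: 0.21 × 0.03 = 0.0063.
The CYP2E1 pathway (66% of clearance) drops to 0.27× activity: 0.66 × 0.27 = 0.1782.
The remaining 13% of clearance is unaffected.
New clearance relative to baseline: 0.0063 + 0.1782 + 0.13 = 0.3145.
Steady-state plasma level ∝ 1/CL: new value = 78.2 / 0.3145 = 249 μmol/L.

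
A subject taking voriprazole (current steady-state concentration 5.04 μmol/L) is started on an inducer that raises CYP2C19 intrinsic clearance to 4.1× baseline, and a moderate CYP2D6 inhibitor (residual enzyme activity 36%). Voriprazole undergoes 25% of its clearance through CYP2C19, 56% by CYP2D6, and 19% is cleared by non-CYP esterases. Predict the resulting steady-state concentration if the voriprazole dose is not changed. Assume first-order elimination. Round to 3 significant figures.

3.56 μmol/L

The CYP2C19 pathway (25% of clearance) is boosted to 4.1× activity: 0.25 × 4.1 = 1.025.
The CYP2D6 pathway (56% of clearance) is reduced to 0.36× activity: 0.56 × 0.36 = 0.2016.
Non-CYP routes (19%) are unchanged.
New clearance relative to baseline: 1.025 + 0.2016 + 0.19 = 1.4166.
Dividing the baseline by the relative clearance: 5.04 / 1.4166 = 3.56 μmol/L.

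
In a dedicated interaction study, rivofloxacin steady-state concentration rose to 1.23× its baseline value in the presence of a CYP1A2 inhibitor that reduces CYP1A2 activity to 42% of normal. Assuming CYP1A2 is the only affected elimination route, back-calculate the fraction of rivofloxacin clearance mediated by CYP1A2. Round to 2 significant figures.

0.32

Let x = fm,CYP1A2. Because steady-state concentration ∝ 1/CL, relative clearance fell to 1/1.23 = 0.813.
Only the CYP1A2 route changed, so 0.813 = x·0.42 + (1 − x), giving x = 0.32.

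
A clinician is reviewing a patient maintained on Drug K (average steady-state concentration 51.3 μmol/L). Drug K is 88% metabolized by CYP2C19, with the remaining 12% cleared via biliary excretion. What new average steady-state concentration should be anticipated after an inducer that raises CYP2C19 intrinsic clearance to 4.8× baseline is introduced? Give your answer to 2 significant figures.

12 μmol/L

The CYP2C19 pathway (88% of clearance) is boosted to 4.8× activity: 0.88 × 4.8 = 4.224.
Non-CYP routes (12%) are unchanged.
Relative clearance = 4.224 + 0.12 = 4.344.
New average steady-state concentration = baseline ÷ relative clearance = 51.3 / 4.344 = 12 μmol/L.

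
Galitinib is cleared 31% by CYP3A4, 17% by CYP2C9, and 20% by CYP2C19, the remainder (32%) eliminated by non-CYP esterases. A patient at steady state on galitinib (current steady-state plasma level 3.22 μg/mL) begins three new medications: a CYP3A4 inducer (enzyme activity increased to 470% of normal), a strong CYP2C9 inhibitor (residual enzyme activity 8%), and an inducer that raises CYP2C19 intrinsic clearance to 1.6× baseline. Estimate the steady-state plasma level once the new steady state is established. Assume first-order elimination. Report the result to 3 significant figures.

1.53 μg/mL

CYP3A4: 0.31 × 4.7 = 1.457
CYP2C9: 0.17 × 0.08 = 0.0136
CYP2C19: 0.2 × 1.6 = 0.32
Other: 0.32 (unchanged)
CL_new/CL_old = 1.457 + 0.0136 + 0.32 + 0.32 = 2.1106.
Steady-state plasma level ∝ 1/CL: new value = 3.22 / 2.1106 = 1.53 μg/mL.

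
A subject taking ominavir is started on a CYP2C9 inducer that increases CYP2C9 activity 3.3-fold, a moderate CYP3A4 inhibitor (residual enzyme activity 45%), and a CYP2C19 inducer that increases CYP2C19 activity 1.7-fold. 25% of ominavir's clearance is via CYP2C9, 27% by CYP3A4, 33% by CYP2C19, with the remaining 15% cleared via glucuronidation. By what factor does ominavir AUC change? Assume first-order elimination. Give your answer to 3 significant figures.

The CYP2C9 pathway (25% of clearance) is boosted to 3.3× activity: 0.25 × 3.3 = 0.825.
The CYP3A4 pathway (27% of clearance) drops to 0.45× activity: 0.27 × 0.45 = 0.1215.
The CYP2C19 pathway (33% of clearance) increases to 1.7× activity: 0.33 × 1.7 = 0.561.
Non-CYP routes (15%) are unchanged.
CL_new/CL_old = 0.825 + 0.1215 + 0.561 + 0.15 = 1.6575.
Net AUC ratio = 1 / 1.6575 = 0.603.

0.603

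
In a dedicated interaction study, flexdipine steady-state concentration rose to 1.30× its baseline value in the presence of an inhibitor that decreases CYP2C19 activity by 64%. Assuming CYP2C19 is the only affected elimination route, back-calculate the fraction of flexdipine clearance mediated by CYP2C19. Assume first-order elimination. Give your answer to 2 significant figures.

CL'/CL = 1 / 1.30 = 0.7692
0.36·fm + (1 − fm) = 0.7692
fm = (0.7692 − 1) / (0.36 − 1) = 0.36

0.36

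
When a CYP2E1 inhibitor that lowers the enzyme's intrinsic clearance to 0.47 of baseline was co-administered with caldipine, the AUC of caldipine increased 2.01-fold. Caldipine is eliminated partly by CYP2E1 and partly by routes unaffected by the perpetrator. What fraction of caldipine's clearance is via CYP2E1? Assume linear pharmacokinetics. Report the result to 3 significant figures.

0.948

CL'/CL = 1 / 2.01 = 0.4975
0.47·fm + (1 − fm) = 0.4975
fm = (0.4975 − 1) / (0.47 − 1) = 0.948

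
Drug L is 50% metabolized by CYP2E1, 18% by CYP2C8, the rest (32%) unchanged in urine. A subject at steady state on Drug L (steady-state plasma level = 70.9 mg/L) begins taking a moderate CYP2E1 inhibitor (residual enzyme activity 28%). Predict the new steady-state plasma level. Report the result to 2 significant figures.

The CYP2E1 pathway (50% of clearance) drops to 0.28× activity: 0.5 × 0.28 = 0.14.
CYP2C8 (18%) and the residual 32% are unaffected.
New clearance relative to baseline: 0.14 + 0.18 + 0.32 = 0.64.
New steady-state plasma level = baseline ÷ relative clearance = 70.9 / 0.64 = 1.1 × 10² mg/L.

1.1 × 10² mg/L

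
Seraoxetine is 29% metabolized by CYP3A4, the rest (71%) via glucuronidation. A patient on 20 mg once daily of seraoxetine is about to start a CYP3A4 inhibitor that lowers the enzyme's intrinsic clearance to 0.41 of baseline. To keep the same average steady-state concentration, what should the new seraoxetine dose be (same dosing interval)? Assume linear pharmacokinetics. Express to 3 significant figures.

16.6 mg

The CYP3A4 pathway (29% of clearance) drops to 0.41× activity: 0.29 × 0.41 = 0.1189.
Non-CYP routes (71%) are unchanged.
CL_new/CL_old = 0.1189 + 0.71 = 0.8289.
Exposure is unchanged when dose changes in proportion to clearance. New dose = 20 mg × 0.8289 = 16.6 mg.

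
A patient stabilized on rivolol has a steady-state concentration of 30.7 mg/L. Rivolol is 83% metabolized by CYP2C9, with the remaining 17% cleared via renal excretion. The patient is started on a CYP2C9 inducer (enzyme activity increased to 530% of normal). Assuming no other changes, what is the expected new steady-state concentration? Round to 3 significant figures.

6.72 mg/L

The CYP2C9 pathway (83% of clearance) increases to 5.3× activity: 0.83 × 5.3 = 4.399.
The remaining 17% of clearance is unaffected.
Relative clearance = 4.399 + 0.17 = 4.569.
With dosing unchanged, steady-state concentration scales as 1/CL: 30.7 / 4.569 = 6.72 mg/L.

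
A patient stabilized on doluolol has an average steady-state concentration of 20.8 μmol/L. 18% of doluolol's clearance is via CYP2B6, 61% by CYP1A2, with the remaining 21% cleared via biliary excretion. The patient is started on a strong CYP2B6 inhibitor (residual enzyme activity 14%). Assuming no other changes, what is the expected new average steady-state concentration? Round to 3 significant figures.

The CYP2B6 pathway (18% of clearance) drops to 0.14× activity: 0.18 × 0.14 = 0.0252.
CYP1A2 (61%) and the residual 21% are unaffected.
New clearance relative to baseline: 0.0252 + 0.61 + 0.21 = 0.8452.
New average steady-state concentration = baseline ÷ relative clearance = 20.8 / 0.8452 = 24.6 μmol/L.

24.6 μmol/L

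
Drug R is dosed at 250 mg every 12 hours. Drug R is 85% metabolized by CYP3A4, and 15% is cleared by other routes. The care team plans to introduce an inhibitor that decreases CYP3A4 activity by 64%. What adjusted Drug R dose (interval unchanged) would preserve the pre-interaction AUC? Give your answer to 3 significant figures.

114 mg

The CYP3A4 pathway (85% of clearance) falls to 0.36× activity: 0.85 × 0.36 = 0.306.
The remaining 15% of clearance is unaffected.
Relative clearance = 0.306 + 0.15 = 0.456.
Css,avg = (dose rate)/CL, so holding Css fixed requires dose ∝ CL: 250 × 0.456 = 114 mg.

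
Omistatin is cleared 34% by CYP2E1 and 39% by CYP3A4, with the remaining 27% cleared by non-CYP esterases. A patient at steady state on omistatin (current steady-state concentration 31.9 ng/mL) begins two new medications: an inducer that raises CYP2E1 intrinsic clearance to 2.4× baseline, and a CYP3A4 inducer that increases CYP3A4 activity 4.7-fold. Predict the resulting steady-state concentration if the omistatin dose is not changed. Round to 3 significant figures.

10.9 ng/mL

The CYP2E1 pathway (34% of clearance) rises to 2.4× activity: 0.34 × 2.4 = 0.816.
The CYP3A4 pathway (39% of clearance) is boosted to 4.7× activity: 0.39 × 4.7 = 1.833.
The remaining 27% of clearance is unaffected.
Relative clearance = 0.816 + 1.833 + 0.27 = 2.919.
New steady-state concentration = 31.9 / 2.919 = 10.9 ng/mL (concentration scales inversely with clearance).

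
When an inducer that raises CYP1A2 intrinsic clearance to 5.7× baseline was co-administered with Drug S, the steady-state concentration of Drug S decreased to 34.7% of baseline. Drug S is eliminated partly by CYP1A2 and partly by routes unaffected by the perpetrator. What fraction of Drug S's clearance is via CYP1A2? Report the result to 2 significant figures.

Write x for the fraction cleared via CYP1A2. The observed steady-state concentration change means clearance rose to 1/0.347 = 2.882 of baseline.
Setting x·5.7 + (1 − x) = 2.882 and solving: x = (2.882 − 1)/(5.7 − 1) = 0.40.

0.40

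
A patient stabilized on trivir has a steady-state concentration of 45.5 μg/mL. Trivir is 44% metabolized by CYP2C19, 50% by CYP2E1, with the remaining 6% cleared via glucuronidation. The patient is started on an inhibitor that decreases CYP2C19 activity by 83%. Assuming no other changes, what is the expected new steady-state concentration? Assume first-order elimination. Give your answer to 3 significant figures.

71.7 μg/mL

The CYP2C19 pathway (44% of clearance) falls to 0.17× activity: 0.44 × 0.17 = 0.0748.
CYP2E1 (50%) and the residual 6% are unaffected.
Relative clearance = 0.0748 + 0.5 + 0.06 = 0.6348.
With dosing unchanged, steady-state concentration scales as 1/CL: 45.5 / 0.6348 = 71.7 μg/mL.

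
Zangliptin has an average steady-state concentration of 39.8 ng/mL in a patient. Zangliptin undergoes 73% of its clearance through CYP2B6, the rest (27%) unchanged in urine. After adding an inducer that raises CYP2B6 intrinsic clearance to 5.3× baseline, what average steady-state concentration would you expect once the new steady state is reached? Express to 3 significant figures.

The CYP2B6 pathway (73% of clearance) increases to 5.3× activity: 0.73 × 5.3 = 3.869.
The remaining 27% of clearance is unaffected.
New clearance relative to baseline: 3.869 + 0.27 = 4.139.
Average steady-state concentration ∝ 1/CL, so new value = 39.8 / 4.139 = 9.62 ng/mL.

9.62 ng/mL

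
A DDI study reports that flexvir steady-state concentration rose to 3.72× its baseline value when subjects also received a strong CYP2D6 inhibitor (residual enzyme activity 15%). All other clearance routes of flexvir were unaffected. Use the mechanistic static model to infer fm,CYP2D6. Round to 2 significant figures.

0.86

Let fm be the CYP2D6 fraction. New clearance relative to baseline = fm × 0.15 + (1 − fm).
Steady-state concentration ratio = 1 / (new CL fraction), so new CL fraction = 1 / 3.72 = 0.2688.
fm × 0.15 + 1 − fm = 0.2688  ⇒  fm × (0.15 − 1) = −0.7312  ⇒  fm = 0.86.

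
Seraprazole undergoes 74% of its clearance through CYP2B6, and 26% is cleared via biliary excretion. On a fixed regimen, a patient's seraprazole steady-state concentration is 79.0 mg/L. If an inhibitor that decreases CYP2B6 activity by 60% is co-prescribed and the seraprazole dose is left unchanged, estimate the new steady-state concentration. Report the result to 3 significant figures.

The CYP2B6 pathway (74% of clearance) falls to 0.4× activity: 0.74 × 0.4 = 0.296.
Non-CYP routes (26%) are unchanged.
CL_new/CL_old = 0.296 + 0.26 = 0.556.
New steady-state concentration = baseline ÷ relative clearance = 79.0 / 0.556 = 142 mg/L.

142 mg/L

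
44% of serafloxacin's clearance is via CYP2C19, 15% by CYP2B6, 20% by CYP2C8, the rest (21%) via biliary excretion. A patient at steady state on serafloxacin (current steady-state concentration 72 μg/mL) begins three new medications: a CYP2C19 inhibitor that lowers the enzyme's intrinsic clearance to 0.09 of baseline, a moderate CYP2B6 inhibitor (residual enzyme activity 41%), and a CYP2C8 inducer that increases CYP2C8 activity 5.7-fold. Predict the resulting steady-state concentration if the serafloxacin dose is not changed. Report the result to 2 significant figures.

The CYP2C19 pathway (44% of clearance) is reduced to 0.09× activity: 0.44 × 0.09 = 0.0396.
The CYP2B6 pathway (15% of clearance) drops to 0.41× activity: 0.15 × 0.41 = 0.0615.
The CYP2C8 pathway (20% of clearance) rises to 5.7× activity: 0.2 × 5.7 = 1.14.
Non-CYP routes (21%) are unchanged.
New clearance relative to baseline: 0.0396 + 0.0615 + 1.14 + 0.21 = 1.4511.
Steady-state concentration ∝ 1/CL: new value = 72 / 1.4511 = 50 μg/mL.

50 μg/mL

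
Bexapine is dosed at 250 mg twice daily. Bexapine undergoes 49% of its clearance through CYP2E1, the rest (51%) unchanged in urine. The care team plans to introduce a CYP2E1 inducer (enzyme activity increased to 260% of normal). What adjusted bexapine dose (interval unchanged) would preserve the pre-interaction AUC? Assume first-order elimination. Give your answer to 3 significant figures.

446 mg

The CYP2E1 pathway (49% of clearance) increases to 2.6× activity: 0.49 × 2.6 = 1.274.
The remaining 51% of clearance is unaffected.
Relative clearance = 1.274 + 0.51 = 1.784.
Exposure is unchanged when dose changes in proportion to clearance. New dose = 250 mg × 1.784 = 446 mg.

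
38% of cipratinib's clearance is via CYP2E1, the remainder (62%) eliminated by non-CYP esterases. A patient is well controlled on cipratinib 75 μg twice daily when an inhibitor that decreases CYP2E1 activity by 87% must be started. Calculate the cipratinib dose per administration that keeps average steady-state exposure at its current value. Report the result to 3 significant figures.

50.2 μg

CYP2E1: 0.38 × 0.13 = 0.0494
Other: 0.62 (unchanged)
CL_new/CL_old = 0.0494 + 0.62 = 0.6694.
Exposure is unchanged when dose changes in proportion to clearance. New dose = 75 μg × 0.6694 = 50.2 μg.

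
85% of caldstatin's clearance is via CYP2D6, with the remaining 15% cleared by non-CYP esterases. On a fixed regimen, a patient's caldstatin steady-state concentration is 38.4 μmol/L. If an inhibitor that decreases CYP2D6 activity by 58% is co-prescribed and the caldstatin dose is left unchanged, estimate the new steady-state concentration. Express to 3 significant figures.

75.7 μmol/L

The CYP2D6 pathway (85% of clearance) is reduced to 0.42× activity: 0.85 × 0.42 = 0.357.
Non-CYP routes (15%) are unchanged.
CL_new/CL_old = 0.357 + 0.15 = 0.507.
New steady-state concentration = baseline ÷ relative clearance = 38.4 / 0.507 = 75.7 μmol/L.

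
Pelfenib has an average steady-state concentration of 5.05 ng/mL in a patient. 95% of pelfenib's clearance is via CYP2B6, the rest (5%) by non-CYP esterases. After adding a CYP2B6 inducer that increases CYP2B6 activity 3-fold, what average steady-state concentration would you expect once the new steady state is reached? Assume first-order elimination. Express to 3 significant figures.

CYP2B6: 0.95 × 3 = 2.85
Other: 0.05 (unchanged)
Relative clearance = 2.85 + 0.05 = 2.9.
New average steady-state concentration = baseline ÷ relative clearance = 5.05 / 2.9 = 1.74 ng/mL.

1.74 ng/mL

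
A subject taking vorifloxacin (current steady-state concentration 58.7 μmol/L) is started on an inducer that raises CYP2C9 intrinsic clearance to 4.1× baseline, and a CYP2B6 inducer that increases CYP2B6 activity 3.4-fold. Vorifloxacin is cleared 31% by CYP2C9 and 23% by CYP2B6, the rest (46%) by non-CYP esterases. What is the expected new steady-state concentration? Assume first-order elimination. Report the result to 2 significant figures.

CYP2C9: 0.31 × 4.1 = 1.271
CYP2B6: 0.23 × 3.4 = 0.782
Other: 0.46 (unchanged)
Relative clearance = 1.271 + 0.782 + 0.46 = 2.513.
Steady-state concentration ∝ 1/CL: new value = 58.7 / 2.513 = 23 μmol/L.

23 μmol/L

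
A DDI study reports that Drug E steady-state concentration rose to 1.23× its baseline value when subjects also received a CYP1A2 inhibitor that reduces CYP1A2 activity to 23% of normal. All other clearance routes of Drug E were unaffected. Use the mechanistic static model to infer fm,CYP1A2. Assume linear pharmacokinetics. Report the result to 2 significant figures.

Call the CYP1A2 fraction fm. After the interaction, CL_new/CL_old = fm × 0.23 + (1 − fm).
Steady-state concentration ratio = 1 / (new CL fraction), so new CL fraction = 1 / 1.23 = 0.813.
fm × 0.23 + 1 − fm = 0.813  ⇒  fm × (0.23 − 1) = −0.187  ⇒  fm = 0.24.

0.24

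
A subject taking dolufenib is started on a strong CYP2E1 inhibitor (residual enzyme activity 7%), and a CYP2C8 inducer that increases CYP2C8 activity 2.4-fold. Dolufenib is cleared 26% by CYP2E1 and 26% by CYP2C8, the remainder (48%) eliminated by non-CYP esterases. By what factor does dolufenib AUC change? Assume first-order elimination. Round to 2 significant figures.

The CYP2E1 pathway (26% of clearance) falls to 0.07× activity: 0.26 × 0.07 = 0.0182.
The CYP2C8 pathway (26% of clearance) increases to 2.4× activity: 0.26 × 2.4 = 0.624.
Non-CYP routes (48%) are unchanged.
CL_new/CL_old = 0.0182 + 0.624 + 0.48 = 1.1222.
Because AUC varies inversely with clearance, the combined effect is 1 / 1.1222 = 0.89.

0.89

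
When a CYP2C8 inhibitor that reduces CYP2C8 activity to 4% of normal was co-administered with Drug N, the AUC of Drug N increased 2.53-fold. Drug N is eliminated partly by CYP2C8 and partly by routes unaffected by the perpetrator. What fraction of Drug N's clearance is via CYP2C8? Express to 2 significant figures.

Let fm be the CYP2C8 fraction. New clearance relative to baseline = fm × 0.04 + (1 − fm).
AUC ratio = 1 / (new CL fraction), so new CL fraction = 1 / 2.53 = 0.3953.
fm × 0.04 + 1 − fm = 0.3953  ⇒  fm × (0.04 − 1) = −0.6047  ⇒  fm = 0.63.

0.63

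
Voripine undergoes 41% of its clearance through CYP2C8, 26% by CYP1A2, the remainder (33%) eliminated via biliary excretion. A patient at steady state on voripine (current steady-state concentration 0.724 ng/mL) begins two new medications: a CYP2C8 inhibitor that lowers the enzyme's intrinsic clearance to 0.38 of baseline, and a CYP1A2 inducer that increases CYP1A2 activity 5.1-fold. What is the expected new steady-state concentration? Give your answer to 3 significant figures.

0.400 ng/mL

CYP2C8: 0.41 × 0.38 = 0.1558
CYP1A2: 0.26 × 5.1 = 1.326
Other: 0.33 (unchanged)
Relative clearance = 0.1558 + 1.326 + 0.33 = 1.8118.
Steady-state concentration ∝ 1/CL: new value = 0.724 / 1.8118 = 0.400 ng/mL.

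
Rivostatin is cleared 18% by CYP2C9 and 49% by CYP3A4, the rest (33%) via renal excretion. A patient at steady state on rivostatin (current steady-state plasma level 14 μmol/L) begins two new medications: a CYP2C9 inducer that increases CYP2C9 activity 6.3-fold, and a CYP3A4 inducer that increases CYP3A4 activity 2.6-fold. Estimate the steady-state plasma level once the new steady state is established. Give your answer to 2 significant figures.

The CYP2C9 pathway (18% of clearance) increases to 6.3× activity: 0.18 × 6.3 = 1.134.
The CYP3A4 pathway (49% of clearance) rises to 2.6× activity: 0.49 × 2.6 = 1.274.
Non-CYP routes (33%) are unchanged.
Relative clearance = 1.134 + 1.274 + 0.33 = 2.738.
New steady-state plasma level = 14 / 2.738 = 5.1 μmol/L (concentration scales inversely with clearance).

5.1 μmol/L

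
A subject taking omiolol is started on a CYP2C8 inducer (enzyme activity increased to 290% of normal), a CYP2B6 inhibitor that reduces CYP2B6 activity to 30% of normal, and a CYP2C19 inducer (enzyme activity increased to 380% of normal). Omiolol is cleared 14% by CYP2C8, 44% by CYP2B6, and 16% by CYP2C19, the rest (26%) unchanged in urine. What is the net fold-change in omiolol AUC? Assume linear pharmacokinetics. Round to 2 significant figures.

0.71

The CYP2C8 pathway (14% of clearance) rises to 2.9× activity: 0.14 × 2.9 = 0.406.
The CYP2B6 pathway (44% of clearance) drops to 0.3× activity: 0.44 × 0.3 = 0.132.
The CYP2C19 pathway (16% of clearance) increases to 3.8× activity: 0.16 × 3.8 = 0.608.
Non-CYP routes (26%) are unchanged.
CL_new/CL_old = 0.406 + 0.132 + 0.608 + 0.26 = 1.406.
Net AUC ratio = 1 / 1.406 = 0.71.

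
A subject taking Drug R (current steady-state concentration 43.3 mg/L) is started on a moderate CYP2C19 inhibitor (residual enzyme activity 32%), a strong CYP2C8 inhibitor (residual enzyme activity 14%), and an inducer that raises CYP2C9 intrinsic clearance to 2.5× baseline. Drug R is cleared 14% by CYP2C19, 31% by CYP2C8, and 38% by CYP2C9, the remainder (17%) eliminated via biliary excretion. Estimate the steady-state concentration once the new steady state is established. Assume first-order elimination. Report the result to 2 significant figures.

The CYP2C19 pathway (14% of clearance) is reduced to 0.32× activity: 0.14 × 0.32 = 0.0448.
The CYP2C8 pathway (31% of clearance) is reduced to 0.14× activity: 0.31 × 0.14 = 0.0434.
The CYP2C9 pathway (38% of clearance) is boosted to 2.5× activity: 0.38 × 2.5 = 0.95.
The remaining 17% of clearance is unaffected.
CL_new/CL_old = 0.0448 + 0.0434 + 0.95 + 0.17 = 1.2082.
New steady-state concentration = 43.3 / 1.2082 = 36 mg/L (concentration scales inversely with clearance).

36 mg/L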